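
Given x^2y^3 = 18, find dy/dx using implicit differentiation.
Apply d/dx to both sides, remembering that y depends on x. Each occurrence of y therefore brings in a y' = dy/dx via the chain rule.

With F(x, y) equal to the left-hand side minus the right, differentiate F term by term:
  d/dx[x^2y^3] = 3x^2y^2·y' + 2xy^3
  d/dx[-18] = 0
Adding these up, d/dx[F] = 0 becomes
  (2xy^3) + (3x^2y^2)·y' = 0,
so isolating y',
  dy/dx = -(2xy^3)/(3x^2y^2) = -2y/(3x)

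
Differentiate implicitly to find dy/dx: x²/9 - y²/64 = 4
Differentiate both sides with respect to x, treating y as y(x). By the chain rule, any term containing y contributes a factor of y' = dy/dx when we differentiate it.

Move every term to one side and write the relation as F(x, y) = 0. Term by term,
  d/dx[x^2/9] = 2x/9
  d/dx[-y^2/64] = -y·y'/32
  d/dx[-4] = 0

The pieces without y' make up ∂F/∂x and the coefficient of y' is ∂F/∂y:
  ∂F/∂x = 2x/9,
  ∂F/∂y = -y/32.

Since d/dx[F] = ∂F/∂x + (∂F/∂y)·y' = 0, solve for y':
  (∂F/∂y)·y' = -∂F/∂x
  dy/dx = -(∂F/∂x)/(∂F/∂y) = -(2x/9)/(-y/32) = 64x/(9y)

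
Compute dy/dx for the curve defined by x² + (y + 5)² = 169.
Apply d/dx to both sides, remembering that y depends on x. Each occurrence of y therefore brings in a y' = dy/dx via the chain rule.

With F(x, y) equal to the left-hand side minus the right, differentiate F term by term:
  d/dx[x^2] = 2x
  d/dx[(y + 5)^2] = 2·y'(y + 5)
  d/dx[-169] = 0
Adding these up, d/dx[F] = 0 becomes
  (2x) + (2y + 10)·y' = 0,
so isolating y',
  dy/dx = -(2x)/(2y + 10) = -x/(y + 5)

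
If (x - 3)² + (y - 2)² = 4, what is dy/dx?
Differentiate the relation implicitly: treat y = y(x) and apply the chain rule, so every y-derivative picks up a y' = dy/dx factor.

With everything moved to the left-hand side, differentiate term by term:
  d/dx[(x - 3)^2] = 2x - 6
  d/dx[(y - 2)^2] = 2·y'(y - 2)
  d/dx[-4] = 0

Separating the contributions that come from x directly and those that come through y:
  without y':      2x - 6
  multiplying y':  2y - 4

so (2x - 6) + (2y - 4)·y' = 0, and therefore
  dy/dx = -(2x - 6)/(2y - 4) = (3 - x)/(y - 2)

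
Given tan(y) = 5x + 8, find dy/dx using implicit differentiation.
Apply d/dx to both sides, remembering that y depends on x. Each occurrence of y therefore brings in a y' = dy/dx via the chain rule.

With F(x, y) equal to the left-hand side minus the right, differentiate F term by term:
  d/dx[-5x] = -5
  d/dx[tan(y)] = y'(tan(y)^2 + 1)
  d/dx[-8] = 0
Adding these up, d/dx[F] = 0 becomes
  (-5) + (tan(y)^2 + 1)·y' = 0,
so isolating y',
  dy/dx = -(-5)/(tan(y)^2 + 1) = 5cos(y)^2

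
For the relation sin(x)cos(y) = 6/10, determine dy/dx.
Take d/dx of both sides. Since y is implicitly a function of x, the chain rule attaches a y' = dy/dx factor whenever we differentiate through y.

Set F(x, y) = (left side) − (right side), so the curve is F = 0. Differentiating each term of F:
  d/dx[sin(x)·cos(y)] = -y'·sin(x)·sin(y) + cos(x)·cos(y)
  d/dx[-3/5] = 0

Collecting, the y'-free part is the partial derivative in x and the y' coefficient is the partial derivative in y:
  ∂F/∂x = cos(x)·cos(y)
  ∂F/∂y = -sin(x)·sin(y)

so d/dx[F(x, y(x))] = ∂F/∂x + (∂F/∂y)·y' = 0. Rearranging,
  dy/dx = -(∂F/∂x)/(∂F/∂y) = -(cos(x)·cos(y))/(-sin(x)·sin(y)) = 1/(tan(x)·tan(y))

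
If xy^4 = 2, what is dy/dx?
Take d/dx of both sides. Since y is implicitly a function of x, the chain rule attaches a y' = dy/dx factor whenever we differentiate through y.

Set F(x, y) = (left side) − (right side), so the curve is F = 0. Differentiating each term of F:
  d/dx[xy^4] = 4xy^3·y' + y^4
  d/dx[-2] = 0

Collecting, the y'-free part is the partial derivative in x and the y' coefficient is the partial derivative in y:
  ∂F/∂x = y^4
  ∂F/∂y = 4xy^3

so d/dx[F(x, y(x))] = ∂F/∂x + (∂F/∂y)·y' = 0. Rearranging,
  dy/dx = -(∂F/∂x)/(∂F/∂y) = -(y^4)/(4xy^3) = -y/(4x)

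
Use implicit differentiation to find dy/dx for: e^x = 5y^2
Differentiate both sides with respect to x, treating y as y(x). By the chain rule, any term containing y contributes a factor of y' = dy/dx when we differentiate it.

Move every term to one side and write the relation as F(x, y) = 0. Term by term,
  d/dx[-5y^2] = -10y·y'
  d/dx[e^(x)] = e^(x)

The pieces without y' make up ∂F/∂x and the coefficient of y' is ∂F/∂y:
  ∂F/∂x = e^(x),
  ∂F/∂y = -10y.

Since d/dx[F] = ∂F/∂x + (∂F/∂y)·y' = 0, solve for y':
  (∂F/∂y)·y' = -∂F/∂x
  dy/dx = -(∂F/∂x)/(∂F/∂y) = -(e^(x))/(-10y) = e^(x)/(10y)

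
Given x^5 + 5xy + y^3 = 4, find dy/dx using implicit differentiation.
Apply d/dx to both sides, remembering that y depends on x. Each occurrence of y therefore brings in a y' = dy/dx via the chain rule.

With F(x, y) equal to the left-hand side minus the right, differentiate F term by term:
  d/dx[x^5] = 5x^4
  d/dx[5xy] = 5x·y' + 5y
  d/dx[y^3] = 3y^2·y'
  d/dx[-4] = 0
Adding these up, d/dx[F] = 0 becomes
  (5x^4 + 5y) + (5x + 3y^2)·y' = 0,
so isolating y',
  dy/dx = -(5x^4 + 5y)/(5x + 3y^2) = 5(-x^4 - y)/(5x + 3y^2)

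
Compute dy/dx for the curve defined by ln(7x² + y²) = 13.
Apply d/dx to both sides, remembering that y depends on x. Each occurrence of y therefore brings in a y' = dy/dx via the chain rule.

With F(x, y) equal to the left-hand side minus the right, differentiate F term by term:
  d/dx[ln(7x^2 + y^2)] = (14x + 2y·y')/(7x^2 + y^2)
  d/dx[-13] = 0
Adding these up, d/dx[F] = 0 becomes
  (14x/(7x^2 + y^2)) + (2y/(7x^2 + y^2))·y' = 0,
so isolating y',
  dy/dx = -(14x/(7x^2 + y^2))/(2y/(7x^2 + y^2)) = -7x/y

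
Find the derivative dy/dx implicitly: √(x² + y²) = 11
Differentiate the relation implicitly: treat y = y(x) and apply the chain rule, so every y-derivative picks up a y' = dy/dx factor.

With everything moved to the left-hand side, differentiate term by term:
  d/dx[√(x^2 + y^2)] = (x + y·y')/√(x^2 + y^2)
  d/dx[-11] = 0

Separating the contributions that come from x directly and those that come through y:
  without y':      x/√(x^2 + y^2)
  multiplying y':  y/√(x^2 + y^2)

so (x/√(x^2 + y^2)) + (y/√(x^2 + y^2))·y' = 0, and therefore
  dy/dx = -(x/√(x^2 + y^2))/(y/√(x^2 + y^2)) = -x/y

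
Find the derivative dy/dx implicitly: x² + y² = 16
Apply d/dx to both sides, remembering that y depends on x. Each occurrence of y therefore brings in a y' = dy/dx via the chain rule.

With F(x, y) equal to the left-hand side minus the right, differentiate F term by term:
  d/dx[x^2] = 2x
  d/dx[y^2] = 2y·y'
  d/dx[-16] = 0
Adding these up, d/dx[F] = 0 becomes
  (2x) + (2y)·y' = 0,
so isolating y',
  dy/dx = -(2x)/(2y) = -x/y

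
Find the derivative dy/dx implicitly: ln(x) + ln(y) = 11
Apply d/dx to both sides, remembering that y depends on x. Each occurrence of y therefore brings in a y' = dy/dx via the chain rule.

With F(x, y) equal to the left-hand side minus the right, differentiate F term by term:
  d/dx[ln(x)] = 1/x
  d/dx[ln(y)] = y'/y
  d/dx[-11] = 0
Adding these up, d/dx[F] = 0 becomes
  (1/x) + (1/y)·y' = 0,
so isolating y',
  dy/dx = -(1/x)/(1/y) = -y/x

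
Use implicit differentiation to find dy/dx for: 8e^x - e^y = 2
Differentiate both sides with respect to x, treating y as y(x). By the chain rule, any term containing y contributes a factor of y' = dy/dx when we differentiate it.

Move every term to one side and write the relation as F(x, y) = 0. Term by term,
  d/dx[8e^(x)] = 8e^(x)
  d/dx[-e^(y)] = -y'·e^(y)
  d/dx[-2] = 0

The pieces without y' make up ∂F/∂x and the coefficient of y' is ∂F/∂y:
  ∂F/∂x = 8e^(x),
  ∂F/∂y = -e^(y).

Since d/dx[F] = ∂F/∂x + (∂F/∂y)·y' = 0, solve for y':
  (∂F/∂y)·y' = -∂F/∂x
  dy/dx = -(∂F/∂x)/(∂F/∂y) = -(8e^(x))/(-e^(y)) = 8e^(x - y)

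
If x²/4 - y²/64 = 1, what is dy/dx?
Take d/dx of both sides. Since y is implicitly a function of x, the chain rule attaches a y' = dy/dx factor whenever we differentiate through y.

Set F(x, y) = (left side) − (right side), so the curve is F = 0. Differentiating each term of F:
  d/dx[x^2/4] = x/2
  d/dx[-y^2/64] = -y·y'/32
  d/dx[-1] = 0

Collecting, the y'-free part is the partial derivative in x and the y' coefficient is the partial derivative in y:
  ∂F/∂x = x/2
  ∂F/∂y = -y/32

so d/dx[F(x, y(x))] = ∂F/∂x + (∂F/∂y)·y' = 0. Rearranging,
  dy/dx = -(∂F/∂x)/(∂F/∂y) = -(x/2)/(-y/32) = 16x/y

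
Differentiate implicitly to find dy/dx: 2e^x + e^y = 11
Apply d/dx to both sides, remembering that y depends on x. Each occurrence of y therefore brings in a y' = dy/dx via the chain rule.

With F(x, y) equal to the left-hand side minus the right, differentiate F term by term:
  d/dx[2e^(x)] = 2e^(x)
  d/dx[e^(y)] = y'·e^(y)
  d/dx[-11] = 0
Adding these up, d/dx[F] = 0 becomes
  (2e^(x)) + (e^(y))·y' = 0,
so isolating y',
  dy/dx = -(2e^(x))/(e^(y)) = -2e^(x - y)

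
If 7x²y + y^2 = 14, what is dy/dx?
Differentiate both sides with respect to x, treating y as y(x). By the chain rule, any term containing y contributes a factor of y' = dy/dx when we differentiate it.

Move every term to one side and write the relation as F(x, y) = 0. Term by term,
  d/dx[7x^2y] = 7x^2·y' + 14xy
  d/dx[y^2] = 2y·y'
  d/dx[-14] = 0

The pieces without y' make up ∂F/∂x and the coefficient of y' is ∂F/∂y:
  ∂F/∂x = 14xy,
  ∂F/∂y = 7x^2 + 2y.

Since d/dx[F] = ∂F/∂x + (∂F/∂y)·y' = 0, solve for y':
  (∂F/∂y)·y' = -∂F/∂x
  dy/dx = -(∂F/∂x)/(∂F/∂y) = -(14xy)/(7x^2 + 2y) = -14xy/(7x^2 + 2y)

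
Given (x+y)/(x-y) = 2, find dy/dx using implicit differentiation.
Apply d/dx to both sides, remembering that y depends on x. Each occurrence of y therefore brings in a y' = dy/dx via the chain rule.

With F(x, y) equal to the left-hand side minus the right, differentiate F term by term:
  d/dx[(x + y)/(x - y)] = (y' + 1)/(x - y) + (x + y)(y' - 1)/(x - y)^2
  d/dx[-2] = 0
Adding these up, d/dx[F] = 0 becomes
  (1/(x - y) - (x + y)/(x - y)^2) + (1/(x - y) + (x + y)/(x - y)^2)·y' = 0,
so isolating y',
  dy/dx = -(1/(x - y) - (x + y)/(x - y)^2)/(1/(x - y) + (x + y)/(x - y)^2)
        = -(-2y/(x - y)^2)/(2x/(x - y)^2) = y/x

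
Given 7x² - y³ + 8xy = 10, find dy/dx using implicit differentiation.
Differentiate the relation implicitly: treat y = y(x) and apply the chain rule, so every y-derivative picks up a y' = dy/dx factor.

With everything moved to the left-hand side, differentiate term by term:
  d/dx[7x^2] = 14x
  d/dx[8xy] = 8x·y' + 8y
  d/dx[-y^3] = -3y^2·y'
  d/dx[-10] = 0

Separating the contributions that come from x directly and those that come through y:
  without y':      14x + 8y
  multiplying y':  8x - 3y^2

so (14x + 8y) + (8x - 3y^2)·y' = 0, and therefore
  dy/dx = -(14x + 8y)/(8x - 3y^2) = 2(-7x - 4y)/(8x - 3y^2)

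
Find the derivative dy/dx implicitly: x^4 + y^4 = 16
Differentiate both sides with respect to x, treating y as y(x). By the chain rule, any term containing y contributes a factor of y' = dy/dx when we differentiate it.

Move every term to one side and write the relation as F(x, y) = 0. Term by term,
  d/dx[x^4] = 4x^3
  d/dx[y^4] = 4y^3·y'
  d/dx[-16] = 0

The pieces without y' make up ∂F/∂x and the coefficient of y' is ∂F/∂y:
  ∂F/∂x = 4x^3,
  ∂F/∂y = 4y^3.

Since d/dx[F] = ∂F/∂x + (∂F/∂y)·y' = 0, solve for y':
  (∂F/∂y)·y' = -∂F/∂x
  dy/dx = -(∂F/∂x)/(∂F/∂y) = -(4x^3)/(4y^3) = -x^3/y^3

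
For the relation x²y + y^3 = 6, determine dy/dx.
Differentiate the relation implicitly: treat y = y(x) and apply the chain rule, so every y-derivative picks up a y' = dy/dx factor.

With everything moved to the left-hand side, differentiate term by term:
  d/dx[x^2y] = x^2·y' + 2xy
  d/dx[y^3] = 3y^2·y'
  d/dx[-6] = 0

Separating the contributions that come from x directly and those that come through y:
  without y':      2xy
  multiplying y':  x^2 + 3y^2

so (2xy) + (x^2 + 3y^2)·y' = 0, and therefore
  dy/dx = -(2xy)/(x^2 + 3y^2) = -2xy/(x^2 + 3y^2)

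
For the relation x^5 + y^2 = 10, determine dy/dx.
Apply d/dx to both sides, remembering that y depends on x. Each occurrence of y therefore brings in a y' = dy/dx via the chain rule.

With F(x, y) equal to the left-hand side minus the right, differentiate F term by term:
  d/dx[x^5] = 5x^4
  d/dx[y^2] = 2y·y'
  d/dx[-10] = 0
Adding these up, d/dx[F] = 0 becomes
  (5x^4) + (2y)·y' = 0,
so isolating y',
  dy/dx = -(5x^4)/(2y) = -5x^4/(2y)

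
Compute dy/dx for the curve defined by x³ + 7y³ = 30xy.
Apply d/dx to both sides, remembering that y depends on x. Each occurrence of y therefore brings in a y' = dy/dx via the chain rule.

With F(x, y) equal to the left-hand side minus the right, differentiate F term by term:
  d/dx[x^3] = 3x^2
  d/dx[-30xy] = -30x·y' - 30y
  d/dx[7y^3] = 21y^2·y'
Adding these up, d/dx[F] = 0 becomes
  (3x^2 - 30y) + (-30x + 21y^2)·y' = 0,
so isolating y',
  dy/dx = -(3x^2 - 30y)/(-30x + 21y^2) = (x^2 - 10y)/(10x - 7y^2)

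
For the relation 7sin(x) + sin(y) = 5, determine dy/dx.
Take d/dx of both sides. Since y is implicitly a function of x, the chain rule attaches a y' = dy/dx factor whenever we differentiate through y.

Set F(x, y) = (left side) − (right side), so the curve is F = 0. Differentiating each term of F:
  d/dx[7sin(x)] = 7cos(x)
  d/dx[sin(y)] = y'·cos(y)
  d/dx[-5] = 0

Collecting, the y'-free part is the partial derivative in x and the y' coefficient is the partial derivative in y:
  ∂F/∂x = 7cos(x)
  ∂F/∂y = cos(y)

so d/dx[F(x, y(x))] = ∂F/∂x + (∂F/∂y)·y' = 0. Rearranging,
  dy/dx = -(∂F/∂x)/(∂F/∂y) = -(7cos(x))/(cos(y)) = -7cos(x)/cos(y)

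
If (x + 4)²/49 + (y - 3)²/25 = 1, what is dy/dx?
Differentiate the relation implicitly: treat y = y(x) and apply the chain rule, so every y-derivative picks up a y' = dy/dx factor.

With everything moved to the left-hand side, differentiate term by term:
  d/dx[(x + 4)^2/49] = 2x/49 + 8/49
  d/dx[(y - 3)^2/25] = 2·y'(y - 3)/25
  d/dx[-1] = 0

Separating the contributions that come from x directly and those that come through y:
  without y':      2x/49 + 8/49
  multiplying y':  2y/25 - 6/25

so (2x/49 + 8/49) + (2y/25 - 6/25)·y' = 0, and therefore
  dy/dx = -(2x/49 + 8/49)/(2y/25 - 6/25)
        = -(2(x + 4)/49)/(2(y - 3)/25) = 25(-x - 4)/(49(y - 3))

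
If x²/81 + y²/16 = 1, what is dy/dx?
Differentiate both sides with respect to x, treating y as y(x). By the chain rule, any term containing y contributes a factor of y' = dy/dx when we differentiate it.

Move every term to one side and write the relation as F(x, y) = 0. Term by term,
  d/dx[x^2/81] = 2x/81
  d/dx[y^2/16] = y·y'/8
  d/dx[-1] = 0

The pieces without y' make up ∂F/∂x and the coefficient of y' is ∂F/∂y:
  ∂F/∂x = 2x/81,
  ∂F/∂y = y/8.

Since d/dx[F] = ∂F/∂x + (∂F/∂y)·y' = 0, solve for y':
  (∂F/∂y)·y' = -∂F/∂x
  dy/dx = -(∂F/∂x)/(∂F/∂y) = -(2x/81)/(y/8) = -16x/(81y)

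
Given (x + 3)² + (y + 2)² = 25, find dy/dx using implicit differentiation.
Apply d/dx to both sides, remembering that y depends on x. Each occurrence of y therefore brings in a y' = dy/dx via the chain rule.

With F(x, y) equal to the left-hand side minus the right, differentiate F term by term:
  d/dx[(x + 3)^2] = 2x + 6
  d/dx[(y + 2)^2] = 2·y'(y + 2)
  d/dx[-25] = 0
Adding these up, d/dx[F] = 0 becomes
  (2x + 6) + (2y + 4)·y' = 0,
so isolating y',
  dy/dx = -(2x + 6)/(2y + 4) = (-x - 3)/(y + 2)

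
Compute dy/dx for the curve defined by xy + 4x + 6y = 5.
Differentiate the relation implicitly: treat y = y(x) and apply the chain rule, so every y-derivative picks up a y' = dy/dx factor.

With everything moved to the left-hand side, differentiate term by term:
  d/dx[xy] = x·y' + y
  d/dx[4x] = 4
  d/dx[6y] = 6·y'
  d/dx[-5] = 0

Separating the contributions that come from x directly and those that come through y:
  without y':      y + 4
  multiplying y':  x + 6

so (y + 4) + (x + 6)·y' = 0, and therefore
  dy/dx = -(y + 4)/(x + 6) = (-y - 4)/(x + 6)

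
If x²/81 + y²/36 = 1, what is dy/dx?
Apply d/dx to both sides, remembering that y depends on x. Each occurrence of y therefore brings in a y' = dy/dx via the chain rule.

With F(x, y) equal to the left-hand side minus the right, differentiate F term by term:
  d/dx[x^2/81] = 2x/81
  d/dx[y^2/36] = y·y'/18
  d/dx[-1] = 0
Adding these up, d/dx[F] = 0 becomes
  (2x/81) + (y/18)·y' = 0,
so isolating y',
  dy/dx = -(2x/81)/(y/18) = -4x/(9y)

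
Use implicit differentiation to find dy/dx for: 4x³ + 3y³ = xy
Differentiate both sides with respect to x, treating y as y(x). By the chain rule, any term containing y contributes a factor of y' = dy/dx when we differentiate it.

Move every term to one side and write the relation as F(x, y) = 0. Term by term,
  d/dx[4x^3] = 12x^2
  d/dx[-xy] = -x·y' - y
  d/dx[3y^3] = 9y^2·y'

The pieces without y' make up ∂F/∂x and the coefficient of y' is ∂F/∂y:
  ∂F/∂x = 12x^2 - y,
  ∂F/∂y = -x + 9y^2.

Since d/dx[F] = ∂F/∂x + (∂F/∂y)·y' = 0, solve for y':
  (∂F/∂y)·y' = -∂F/∂x
  dy/dx = -(∂F/∂x)/(∂F/∂y) = -(12x^2 - y)/(-x + 9y^2) = (12x^2 - y)/(x - 9y^2)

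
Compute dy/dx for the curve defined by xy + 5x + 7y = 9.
Differentiate the relation implicitly: treat y = y(x) and apply the chain rule, so every y-derivative picks up a y' = dy/dx factor.

With everything moved to the left-hand side, differentiate term by term:
  d/dx[xy] = x·y' + y
  d/dx[5x] = 5
  d/dx[7y] = 7·y'
  d/dx[-9] = 0

Separating the contributions that come from x directly and those that come through y:
  without y':      y + 5
  multiplying y':  x + 7

so (y + 5) + (x + 7)·y' = 0, and therefore
  dy/dx = -(y + 5)/(x + 7) = (-y - 5)/(x + 7)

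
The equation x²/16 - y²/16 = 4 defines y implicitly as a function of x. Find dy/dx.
Differentiate both sides with respect to x, treating y as y(x). By the chain rule, any term containing y contributes a factor of y' = dy/dx when we differentiate it.

Move every term to one side and write the relation as F(x, y) = 0. Term by term,
  d/dx[x^2/16] = x/8
  d/dx[-y^2/16] = -y·y'/8
  d/dx[-4] = 0

The pieces without y' make up ∂F/∂x and the coefficient of y' is ∂F/∂y:
  ∂F/∂x = x/8,
  ∂F/∂y = -y/8.

Since d/dx[F] = ∂F/∂x + (∂F/∂y)·y' = 0, solve for y':
  (∂F/∂y)·y' = -∂F/∂x
  dy/dx = -(∂F/∂x)/(∂F/∂y) = -(x/8)/(-y/8) = x/y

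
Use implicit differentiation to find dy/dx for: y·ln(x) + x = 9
Differentiate both sides with respect to x, treating y as y(x). By the chain rule, any term containing y contributes a factor of y' = dy/dx when we differentiate it.

Move every term to one side and write the relation as F(x, y) = 0. Term by term,
  d/dx[x] = 1
  d/dx[y·ln(x)] = y'·ln(x) + y/x
  d/dx[-9] = 0

The pieces without y' make up ∂F/∂x and the coefficient of y' is ∂F/∂y:
  ∂F/∂x = 1 + y/x,
  ∂F/∂y = ln(x).

Since d/dx[F] = ∂F/∂x + (∂F/∂y)·y' = 0, solve for y':
  (∂F/∂y)·y' = -∂F/∂x
  dy/dx = -(∂F/∂x)/(∂F/∂y) = -(1 + y/x)/(ln(x))
        = -((x + y)/x)/(ln(x)) = (-x - y)/(x·ln(x))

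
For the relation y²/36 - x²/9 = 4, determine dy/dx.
Differentiate both sides with respect to x, treating y as y(x). By the chain rule, any term containing y contributes a factor of y' = dy/dx when we differentiate it.

Move every term to one side and write the relation as F(x, y) = 0. Term by term,
  d/dx[-x^2/9] = -2x/9
  d/dx[y^2/36] = y·y'/18
  d/dx[-4] = 0

The pieces without y' make up ∂F/∂x and the coefficient of y' is ∂F/∂y:
  ∂F/∂x = -2x/9,
  ∂F/∂y = y/18.

Since d/dx[F] = ∂F/∂x + (∂F/∂y)·y' = 0, solve for y':
  (∂F/∂y)·y' = -∂F/∂x
  dy/dx = -(∂F/∂x)/(∂F/∂y) = -(-2x/9)/(y/18) = 4x/y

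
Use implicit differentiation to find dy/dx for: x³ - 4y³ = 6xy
Differentiate the relation implicitly: treat y = y(x) and apply the chain rule, so every y-derivative picks up a y' = dy/dx factor.

With everything moved to the left-hand side, differentiate term by term:
  d/dx[x^3] = 3x^2
  d/dx[-6xy] = -6x·y' - 6y
  d/dx[-4y^3] = -12y^2·y'

Separating the contributions that come from x directly and those that come through y:
  without y':      3x^2 - 6y
  multiplying y':  -6x - 12y^2

so (3x^2 - 6y) + (-6x - 12y^2)·y' = 0, and therefore
  dy/dx = -(3x^2 - 6y)/(-6x - 12y^2) = (x^2/2 - y)/(x + 2y^2)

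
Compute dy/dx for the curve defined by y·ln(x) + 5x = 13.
Take d/dx of both sides. Since y is implicitly a function of x, the chain rule attaches a y' = dy/dx factor whenever we differentiate through y.

Set F(x, y) = (left side) − (right side), so the curve is F = 0. Differentiating each term of F:
  d/dx[5x] = 5
  d/dx[y·ln(x)] = y'·ln(x) + y/x
  d/dx[-13] = 0

Collecting, the y'-free part is the partial derivative in x and the y' coefficient is the partial derivative in y:
  ∂F/∂x = 5 + y/x
  ∂F/∂y = ln(x)

so d/dx[F(x, y(x))] = ∂F/∂x + (∂F/∂y)·y' = 0. Rearranging,
  dy/dx = -(∂F/∂x)/(∂F/∂y) = -(5 + y/x)/(ln(x))
        = -((5x + y)/x)/(ln(x)) = (-5x - y)/(x·ln(x))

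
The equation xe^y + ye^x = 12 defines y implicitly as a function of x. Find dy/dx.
Apply d/dx to both sides, remembering that y depends on x. Each occurrence of y therefore brings in a y' = dy/dx via the chain rule.

With F(x, y) equal to the left-hand side minus the right, differentiate F term by term:
  d/dx[x·e^(y)] = x·y'·e^(y) + e^(y)
  d/dx[y·e^(x)] = y·e^(x) + y'·e^(x)
  d/dx[-12] = 0
Adding these up, d/dx[F] = 0 becomes
  (y·e^(x) + e^(y)) + (x·e^(y) + e^(x))·y' = 0,
so isolating y',
  dy/dx = -(y·e^(x) + e^(y))/(x·e^(y) + e^(x)) = (-y·e^(x) - e^(y))/(x·e^(y) + e^(x))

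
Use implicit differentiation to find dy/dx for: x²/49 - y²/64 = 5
Differentiate both sides with respect to x, treating y as y(x). By the chain rule, any term containing y contributes a factor of y' = dy/dx when we differentiate it.

Move every term to one side and write the relation as F(x, y) = 0. Term by term,
  d/dx[x^2/49] = 2x/49
  d/dx[-y^2/64] = -y·y'/32
  d/dx[-5] = 0

The pieces without y' make up ∂F/∂x and the coefficient of y' is ∂F/∂y:
  ∂F/∂x = 2x/49,
  ∂F/∂y = -y/32.

Since d/dx[F] = ∂F/∂x + (∂F/∂y)·y' = 0, solve for y':
  (∂F/∂y)·y' = -∂F/∂x
  dy/dx = -(∂F/∂x)/(∂F/∂y) = -(2x/49)/(-y/32) = 64x/(49y)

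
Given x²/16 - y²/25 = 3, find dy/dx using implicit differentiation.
Differentiate both sides with respect to x, treating y as y(x). By the chain rule, any term containing y contributes a factor of y' = dy/dx when we differentiate it.

Move every term to one side and write the relation as F(x, y) = 0. Term by term,
  d/dx[x^2/16] = x/8
  d/dx[-y^2/25] = -2y·y'/25
  d/dx[-3] = 0

The pieces without y' make up ∂F/∂x and the coefficient of y' is ∂F/∂y:
  ∂F/∂x = x/8,
  ∂F/∂y = -2y/25.

Since d/dx[F] = ∂F/∂x + (∂F/∂y)·y' = 0, solve for y':
  (∂F/∂y)·y' = -∂F/∂x
  dy/dx = -(∂F/∂x)/(∂F/∂y) = -(x/8)/(-2y/25) = 25x/(16y)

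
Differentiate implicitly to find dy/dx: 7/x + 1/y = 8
Apply d/dx to both sides, remembering that y depends on x. Each occurrence of y therefore brings in a y' = dy/dx via the chain rule.

With F(x, y) equal to the left-hand side minus the right, differentiate F term by term:
  d/dx[1/y] = -y'/y^2
  d/dx[7/x] = -7/x^2
  d/dx[-8] = 0
Adding these up, d/dx[F] = 0 becomes
  (-7/x^2) + (-1/y^2)·y' = 0,
so isolating y',
  dy/dx = -(-7/x^2)/(-1/y^2) = -7y^2/x^2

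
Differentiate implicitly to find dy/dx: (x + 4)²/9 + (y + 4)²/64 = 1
Differentiate both sides with respect to x, treating y as y(x). By the chain rule, any term containing y contributes a factor of y' = dy/dx when we differentiate it.

Move every term to one side and write the relation as F(x, y) = 0. Term by term,
  d/dx[(x + 4)^2/9] = 2x/9 + 8/9
  d/dx[(y + 4)^2/64] = y'(y + 4)/32
  d/dx[-1] = 0

The pieces without y' make up ∂F/∂x and the coefficient of y' is ∂F/∂y:
  ∂F/∂x = 2x/9 + 8/9,
  ∂F/∂y = y/32 + 1/8.

Since d/dx[F] = ∂F/∂x + (∂F/∂y)·y' = 0, solve for y':
  (∂F/∂y)·y' = -∂F/∂x
  dy/dx = -(∂F/∂x)/(∂F/∂y) = -(2x/9 + 8/9)/(y/32 + 1/8)
        = -(2(x + 4)/9)/((y + 4)/32) = 64(-x - 4)/(9(y + 4))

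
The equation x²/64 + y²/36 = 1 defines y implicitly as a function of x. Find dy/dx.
Apply d/dx to both sides, remembering that y depends on x. Each occurrence of y therefore brings in a y' = dy/dx via the chain rule.

With F(x, y) equal to the left-hand side minus the right, differentiate F term by term:
  d/dx[x^2/64] = x/32
  d/dx[y^2/36] = y·y'/18
  d/dx[-1] = 0
Adding these up, d/dx[F] = 0 becomes
  (x/32) + (y/18)·y' = 0,
so isolating y',
  dy/dx = -(x/32)/(y/18) = -9x/(16y)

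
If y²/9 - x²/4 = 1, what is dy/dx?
Differentiate both sides with respect to x, treating y as y(x). By the chain rule, any term containing y contributes a factor of y' = dy/dx when we differentiate it.

Move every term to one side and write the relation as F(x, y) = 0. Term by term,
  d/dx[-x^2/4] = -x/2
  d/dx[y^2/9] = 2y·y'/9
  d/dx[-1] = 0

The pieces without y' make up ∂F/∂x and the coefficient of y' is ∂F/∂y:
  ∂F/∂x = -x/2,
  ∂F/∂y = 2y/9.

Since d/dx[F] = ∂F/∂x + (∂F/∂y)·y' = 0, solve for y':
  (∂F/∂y)·y' = -∂F/∂x
  dy/dx = -(∂F/∂x)/(∂F/∂y) = -(-x/2)/(2y/9) = 9x/(4y)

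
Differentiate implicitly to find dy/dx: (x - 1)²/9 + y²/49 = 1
Take d/dx of both sides. Since y is implicitly a function of x, the chain rule attaches a y' = dy/dx factor whenever we differentiate through y.

Set F(x, y) = (left side) − (right side), so the curve is F = 0. Differentiating each term of F:
  d/dx[y^2/49] = 2y·y'/49
  d/dx[(x - 1)^2/9] = 2x/9 - 2/9
  d/dx[-1] = 0

Collecting, the y'-free part is the partial derivative in x and the y' coefficient is the partial derivative in y:
  ∂F/∂x = 2x/9 - 2/9
  ∂F/∂y = 2y/49

so d/dx[F(x, y(x))] = ∂F/∂x + (∂F/∂y)·y' = 0. Rearranging,
  dy/dx = -(∂F/∂x)/(∂F/∂y) = -(2x/9 - 2/9)/(2y/49)
        = -(2(x - 1)/9)/(2y/49) = 49(1 - x)/(9y)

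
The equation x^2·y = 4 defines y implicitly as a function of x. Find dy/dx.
Apply d/dx to both sides, remembering that y depends on x. Each occurrence of y therefore brings in a y' = dy/dx via the chain rule.

With F(x, y) equal to the left-hand side minus the right, differentiate F term by term:
  d/dx[x^2y] = x^2·y' + 2xy
  d/dx[-4] = 0
Adding these up, d/dx[F] = 0 becomes
  (2xy) + (x^2)·y' = 0,
so isolating y',
  dy/dx = -(2xy)/(x^2) = -2y/x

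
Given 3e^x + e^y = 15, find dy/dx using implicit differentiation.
Take d/dx of both sides. Since y is implicitly a function of x, the chain rule attaches a y' = dy/dx factor whenever we differentiate through y.

Set F(x, y) = (left side) − (right side), so the curve is F = 0. Differentiating each term of F:
  d/dx[3e^(x)] = 3e^(x)
  d/dx[e^(y)] = y'·e^(y)
  d/dx[-15] = 0

Collecting, the y'-free part is the partial derivative in x and the y' coefficient is the partial derivative in y:
  ∂F/∂x = 3e^(x)
  ∂F/∂y = e^(y)

so d/dx[F(x, y(x))] = ∂F/∂x + (∂F/∂y)·y' = 0. Rearranging,
  dy/dx = -(∂F/∂x)/(∂F/∂y) = -(3e^(x))/(e^(y)) = -3e^(x - y)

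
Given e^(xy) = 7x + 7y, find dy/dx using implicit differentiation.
Differentiate both sides with respect to x, treating y as y(x). By the chain rule, any term containing y contributes a factor of y' = dy/dx when we differentiate it.

Move every term to one side and write the relation as F(x, y) = 0. Term by term,
  d/dx[-7x] = -7
  d/dx[-7y] = -7·y'
  d/dx[e^(xy)] = (x·y' + y)·e^(xy)

The pieces without y' make up ∂F/∂x and the coefficient of y' is ∂F/∂y:
  ∂F/∂x = y·e^(xy) - 7,
  ∂F/∂y = x·e^(xy) - 7.

Since d/dx[F] = ∂F/∂x + (∂F/∂y)·y' = 0, solve for y':
  (∂F/∂y)·y' = -∂F/∂x
  dy/dx = -(∂F/∂x)/(∂F/∂y) = -(y·e^(xy) - 7)/(x·e^(xy) - 7) = (-y·e^(xy) + 7)/(x·e^(xy) - 7)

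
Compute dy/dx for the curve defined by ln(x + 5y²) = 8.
Apply d/dx to both sides, remembering that y depends on x. Each occurrence of y therefore brings in a y' = dy/dx via the chain rule.

With F(x, y) equal to the left-hand side minus the right, differentiate F term by term:
  d/dx[ln(x + 5y^2)] = (10y·y' + 1)/(x + 5y^2)
  d/dx[-8] = 0
Adding these up, d/dx[F] = 0 becomes
  (1/(x + 5y^2)) + (10y/(x + 5y^2))·y' = 0,
so isolating y',
  dy/dx = -(1/(x + 5y^2))/(10y/(x + 5y^2)) = -1/(10y)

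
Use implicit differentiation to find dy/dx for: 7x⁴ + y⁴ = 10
Apply d/dx to both sides, remembering that y depends on x. Each occurrence of y therefore brings in a y' = dy/dx via the chain rule.

With F(x, y) equal to the left-hand side minus the right, differentiate F term by term:
  d/dx[7x^4] = 28x^3
  d/dx[y^4] = 4y^3·y'
  d/dx[-10] = 0
Adding these up, d/dx[F] = 0 becomes
  (28x^3) + (4y^3)·y' = 0,
so isolating y',
  dy/dx = -(28x^3)/(4y^3) = -7x^3/y^3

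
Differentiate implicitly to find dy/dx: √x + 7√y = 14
Differentiate the relation implicitly: treat y = y(x) and apply the chain rule, so every y-derivative picks up a y' = dy/dx factor.

With everything moved to the left-hand side, differentiate term by term:
  d/dx[√(x)] = 1/(2√(x))
  d/dx[7√(y)] = 7·y'/(2√(y))
  d/dx[-14] = 0

Separating the contributions that come from x directly and those that come through y:
  without y':      1/(2√(x))
  multiplying y':  7/(2√(y))

so (1/(2√(x))) + (7/(2√(y)))·y' = 0, and therefore
  dy/dx = -(1/(2√(x)))/(7/(2√(y))) = -√(y)/(7√(x))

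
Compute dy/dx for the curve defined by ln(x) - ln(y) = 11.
Apply d/dx to both sides, remembering that y depends on x. Each occurrence of y therefore brings in a y' = dy/dx via the chain rule.

With F(x, y) equal to the left-hand side minus the right, differentiate F term by term:
  d/dx[ln(x)] = 1/x
  d/dx[-ln(y)] = -y'/y
  d/dx[-11] = 0
Adding these up, d/dx[F] = 0 becomes
  (1/x) + (-1/y)·y' = 0,
so isolating y',
  dy/dx = -(1/x)/(-1/y) = y/x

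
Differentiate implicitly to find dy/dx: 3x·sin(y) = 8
Take d/dx of both sides. Since y is implicitly a function of x, the chain rule attaches a y' = dy/dx factor whenever we differentiate through y.

Set F(x, y) = (left side) − (right side), so the curve is F = 0. Differentiating each term of F:
  d/dx[3x·sin(y)] = 3x·y'·cos(y) + 3sin(y)
  d/dx[-8] = 0

Collecting, the y'-free part is the partial derivative in x and the y' coefficient is the partial derivative in y:
  ∂F/∂x = 3sin(y)
  ∂F/∂y = 3x·cos(y)

so d/dx[F(x, y(x))] = ∂F/∂x + (∂F/∂y)·y' = 0. Rearranging,
  dy/dx = -(∂F/∂x)/(∂F/∂y) = -(3sin(y))/(3x·cos(y)) = -tan(y)/x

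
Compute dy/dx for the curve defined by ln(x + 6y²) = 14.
Differentiate the relation implicitly: treat y = y(x) and apply the chain rule, so every y-derivative picks up a y' = dy/dx factor.

With everything moved to the left-hand side, differentiate term by term:
  d/dx[ln(x + 6y^2)] = (12y·y' + 1)/(x + 6y^2)
  d/dx[-14] = 0

Separating the contributions that come from x directly and those that come through y:
  without y':      1/(x + 6y^2)
  multiplying y':  12y/(x + 6y^2)

so (1/(x + 6y^2)) + (12y/(x + 6y^2))·y' = 0, and therefore
  dy/dx = -(1/(x + 6y^2))/(12y/(x + 6y^2)) = -1/(12y)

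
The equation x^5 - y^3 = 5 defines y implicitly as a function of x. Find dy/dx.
Apply d/dx to both sides, remembering that y depends on x. Each occurrence of y therefore brings in a y' = dy/dx via the chain rule.

With F(x, y) equal to the left-hand side minus the right, differentiate F term by term:
  d/dx[x^5] = 5x^4
  d/dx[-y^3] = -3y^2·y'
  d/dx[-5] = 0
Adding these up, d/dx[F] = 0 becomes
  (5x^4) + (-3y^2)·y' = 0,
so isolating y',
  dy/dx = -(5x^4)/(-3y^2) = 5x^4/(3y^2)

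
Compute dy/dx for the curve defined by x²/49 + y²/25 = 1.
Differentiate both sides with respect to x, treating y as y(x). By the chain rule, any term containing y contributes a factor of y' = dy/dx when we differentiate it.

Move every term to one side and write the relation as F(x, y) = 0. Term by term,
  d/dx[x^2/49] = 2x/49
  d/dx[y^2/25] = 2y·y'/25
  d/dx[-1] = 0

The pieces without y' make up ∂F/∂x and the coefficient of y' is ∂F/∂y:
  ∂F/∂x = 2x/49,
  ∂F/∂y = 2y/25.

Since d/dx[F] = ∂F/∂x + (∂F/∂y)·y' = 0, solve for y':
  (∂F/∂y)·y' = -∂F/∂x
  dy/dx = -(∂F/∂x)/(∂F/∂y) = -(2x/49)/(2y/25) = -25x/(49y)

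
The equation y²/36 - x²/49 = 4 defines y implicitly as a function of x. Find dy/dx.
Take d/dx of both sides. Since y is implicitly a function of x, the chain rule attaches a y' = dy/dx factor whenever we differentiate through y.

Set F(x, y) = (left side) − (right side), so the curve is F = 0. Differentiating each term of F:
  d/dx[-x^2/49] = -2x/49
  d/dx[y^2/36] = y·y'/18
  d/dx[-4] = 0

Collecting, the y'-free part is the partial derivative in x and the y' coefficient is the partial derivative in y:
  ∂F/∂x = -2x/49
  ∂F/∂y = y/18

so d/dx[F(x, y(x))] = ∂F/∂x + (∂F/∂y)·y' = 0. Rearranging,
  dy/dx = -(∂F/∂x)/(∂F/∂y) = -(-2x/49)/(y/18) = 36x/(49y)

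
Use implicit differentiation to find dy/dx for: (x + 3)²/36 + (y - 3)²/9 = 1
Apply d/dx to both sides, remembering that y depends on x. Each occurrence of y therefore brings in a y' = dy/dx via the chain rule.

With F(x, y) equal to the left-hand side minus the right, differentiate F term by term:
  d/dx[(x + 3)^2/36] = x/18 + 1/6
  d/dx[(y - 3)^2/9] = 2·y'(y - 3)/9
  d/dx[-1] = 0
Adding these up, d/dx[F] = 0 becomes
  (x/18 + 1/6) + (2y/9 - 2/3)·y' = 0,
so isolating y',
  dy/dx = -(x/18 + 1/6)/(2y/9 - 2/3)
        = -((x + 3)/18)/(2(y - 3)/9) = (-x - 3)/(4(y - 3))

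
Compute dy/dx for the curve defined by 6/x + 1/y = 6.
Take d/dx of both sides. Since y is implicitly a function of x, the chain rule attaches a y' = dy/dx factor whenever we differentiate through y.

Set F(x, y) = (left side) − (right side), so the curve is F = 0. Differentiating each term of F:
  d/dx[1/y] = -y'/y^2
  d/dx[6/x] = -6/x^2
  d/dx[-6] = 0

Collecting, the y'-free part is the partial derivative in x and the y' coefficient is the partial derivative in y:
  ∂F/∂x = -6/x^2
  ∂F/∂y = -1/y^2

so d/dx[F(x, y(x))] = ∂F/∂x + (∂F/∂y)·y' = 0. Rearranging,
  dy/dx = -(∂F/∂x)/(∂F/∂y) = -(-6/x^2)/(-1/y^2) = -6y^2/x^2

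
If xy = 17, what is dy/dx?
Apply d/dx to both sides, remembering that y depends on x. Each occurrence of y therefore brings in a y' = dy/dx via the chain rule.

With F(x, y) equal to the left-hand side minus the right, differentiate F term by term:
  d/dx[xy] = x·y' + y
  d/dx[-17] = 0
Adding these up, d/dx[F] = 0 becomes
  (y) + (x)·y' = 0,
so isolating y',
  dy/dx = -(y)/(x) = -y/x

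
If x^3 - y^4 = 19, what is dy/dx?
Differentiate the relation implicitly: treat y = y(x) and apply the chain rule, so every y-derivative picks up a y' = dy/dx factor.

With everything moved to the left-hand side, differentiate term by term:
  d/dx[x^3] = 3x^2
  d/dx[-y^4] = -4y^3·y'
  d/dx[-19] = 0

Separating the contributions that come from x directly and those that come through y:
  without y':      3x^2
  multiplying y':  -4y^3

so (3x^2) + (-4y^3)·y' = 0, and therefore
  dy/dx = -(3x^2)/(-4y^3) = 3x^2/(4y^3)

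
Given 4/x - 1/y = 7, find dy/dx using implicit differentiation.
Take d/dx of both sides. Since y is implicitly a function of x, the chain rule attaches a y' = dy/dx factor whenever we differentiate through y.

Set F(x, y) = (left side) − (right side), so the curve is F = 0. Differentiating each term of F:
  d/dx[-1/y] = y'/y^2
  d/dx[4/x] = -4/x^2
  d/dx[-7] = 0

Collecting, the y'-free part is the partial derivative in x and the y' coefficient is the partial derivative in y:
  ∂F/∂x = -4/x^2
  ∂F/∂y = y^(-2)

so d/dx[F(x, y(x))] = ∂F/∂x + (∂F/∂y)·y' = 0. Rearranging,
  dy/dx = -(∂F/∂x)/(∂F/∂y) = -(-4/x^2)/(y^(-2)) = 4y^2/x^2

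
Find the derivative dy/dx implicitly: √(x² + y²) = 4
Take d/dx of both sides. Since y is implicitly a function of x, the chain rule attaches a y' = dy/dx factor whenever we differentiate through y.

Set F(x, y) = (left side) − (right side), so the curve is F = 0. Differentiating each term of F:
  d/dx[√(x^2 + y^2)] = (x + y·y')/√(x^2 + y^2)
  d/dx[-4] = 0

Collecting, the y'-free part is the partial derivative in x and the y' coefficient is the partial derivative in y:
  ∂F/∂x = x/√(x^2 + y^2)
  ∂F/∂y = y/√(x^2 + y^2)

so d/dx[F(x, y(x))] = ∂F/∂x + (∂F/∂y)·y' = 0. Rearranging,
  dy/dx = -(∂F/∂x)/(∂F/∂y) = -(x/√(x^2 + y^2))/(y/√(x^2 + y^2)) = -x/y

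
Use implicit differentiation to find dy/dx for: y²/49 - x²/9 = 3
Differentiate both sides with respect to x, treating y as y(x). By the chain rule, any term containing y contributes a factor of y' = dy/dx when we differentiate it.

Move every term to one side and write the relation as F(x, y) = 0. Term by term,
  d/dx[-x^2/9] = -2x/9
  d/dx[y^2/49] = 2y·y'/49
  d/dx[-3] = 0

The pieces without y' make up ∂F/∂x and the coefficient of y' is ∂F/∂y:
  ∂F/∂x = -2x/9,
  ∂F/∂y = 2y/49.

Since d/dx[F] = ∂F/∂x + (∂F/∂y)·y' = 0, solve for y':
  (∂F/∂y)·y' = -∂F/∂x
  dy/dx = -(∂F/∂x)/(∂F/∂y) = -(-2x/9)/(2y/49) = 49x/(9y)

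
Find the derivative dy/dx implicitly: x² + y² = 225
Apply d/dx to both sides, remembering that y depends on x. Each occurrence of y therefore brings in a y' = dy/dx via the chain rule.

With F(x, y) equal to the left-hand side minus the right, differentiate F term by term:
  d/dx[x^2] = 2x
  d/dx[y^2] = 2y·y'
  d/dx[-225] = 0
Adding these up, d/dx[F] = 0 becomes
  (2x) + (2y)·y' = 0,
so isolating y',
  dy/dx = -(2x)/(2y) = -x/y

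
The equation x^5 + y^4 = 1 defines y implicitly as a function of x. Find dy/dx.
Apply d/dx to both sides, remembering that y depends on x. Each occurrence of y therefore brings in a y' = dy/dx via the chain rule.

With F(x, y) equal to the left-hand side minus the right, differentiate F term by term:
  d/dx[x^5] = 5x^4
  d/dx[y^4] = 4y^3·y'
  d/dx[-1] = 0
Adding these up, d/dx[F] = 0 becomes
  (5x^4) + (4y^3)·y' = 0,
so isolating y',
  dy/dx = -(5x^4)/(4y^3) = -5x^4/(4y^3)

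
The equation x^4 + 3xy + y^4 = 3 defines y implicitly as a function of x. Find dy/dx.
Differentiate both sides with respect to x, treating y as y(x). By the chain rule, any term containing y contributes a factor of y' = dy/dx when we differentiate it.

Move every term to one side and write the relation as F(x, y) = 0. Term by term,
  d/dx[x^4] = 4x^3
  d/dx[3xy] = 3x·y' + 3y
  d/dx[y^4] = 4y^3·y'
  d/dx[-3] = 0

The pieces without y' make up ∂F/∂x and the coefficient of y' is ∂F/∂y:
  ∂F/∂x = 4x^3 + 3y,
  ∂F/∂y = 3x + 4y^3.

Since d/dx[F] = ∂F/∂x + (∂F/∂y)·y' = 0, solve for y':
  (∂F/∂y)·y' = -∂F/∂x
  dy/dx = -(∂F/∂x)/(∂F/∂y) = -(4x^3 + 3y)/(3x + 4y^3) = (-4x^3 - 3y)/(3x + 4y^3)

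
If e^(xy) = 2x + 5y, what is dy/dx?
Take d/dx of both sides. Since y is implicitly a function of x, the chain rule attaches a y' = dy/dx factor whenever we differentiate through y.

Set F(x, y) = (left side) − (right side), so the curve is F = 0. Differentiating each term of F:
  d/dx[-2x] = -2
  d/dx[-5y] = -5·y'
  d/dx[e^(xy)] = (x·y' + y)·e^(xy)

Collecting, the y'-free part is the partial derivative in x and the y' coefficient is the partial derivative in y:
  ∂F/∂x = y·e^(xy) - 2
  ∂F/∂y = x·e^(xy) - 5

so d/dx[F(x, y(x))] = ∂F/∂x + (∂F/∂y)·y' = 0. Rearranging,
  dy/dx = -(∂F/∂x)/(∂F/∂y) = -(y·e^(xy) - 2)/(x·e^(xy) - 5) = (-y·e^(xy) + 2)/(x·e^(xy) - 5)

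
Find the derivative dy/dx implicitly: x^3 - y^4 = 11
Apply d/dx to both sides, remembering that y depends on x. Each occurrence of y therefore brings in a y' = dy/dx via the chain rule.

With F(x, y) equal to the left-hand side minus the right, differentiate F term by term:
  d/dx[x^3] = 3x^2
  d/dx[-y^4] = -4y^3·y'
  d/dx[-11] = 0
Adding these up, d/dx[F] = 0 becomes
  (3x^2) + (-4y^3)·y' = 0,
so isolating y',
  dy/dx = -(3x^2)/(-4y^3) = 3x^2/(4y^3)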